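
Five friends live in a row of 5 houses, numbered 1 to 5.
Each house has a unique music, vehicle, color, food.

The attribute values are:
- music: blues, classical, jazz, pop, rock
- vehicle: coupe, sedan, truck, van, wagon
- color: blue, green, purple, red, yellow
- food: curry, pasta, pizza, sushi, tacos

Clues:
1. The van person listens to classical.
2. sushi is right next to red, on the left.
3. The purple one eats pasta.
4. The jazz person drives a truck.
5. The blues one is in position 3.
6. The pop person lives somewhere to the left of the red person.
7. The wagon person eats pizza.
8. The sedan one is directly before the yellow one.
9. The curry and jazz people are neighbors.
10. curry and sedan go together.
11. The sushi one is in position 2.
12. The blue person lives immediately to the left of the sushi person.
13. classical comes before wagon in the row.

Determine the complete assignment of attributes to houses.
Solution:

House | Music | Vehicle | Color | Food
--------------------------------------
  1   | pop | sedan | blue | curry
  2   | jazz | truck | yellow | sushi
  3   | blues | coupe | red | tacos
  4   | classical | van | purple | pasta
  5   | rock | wagon | green | pizza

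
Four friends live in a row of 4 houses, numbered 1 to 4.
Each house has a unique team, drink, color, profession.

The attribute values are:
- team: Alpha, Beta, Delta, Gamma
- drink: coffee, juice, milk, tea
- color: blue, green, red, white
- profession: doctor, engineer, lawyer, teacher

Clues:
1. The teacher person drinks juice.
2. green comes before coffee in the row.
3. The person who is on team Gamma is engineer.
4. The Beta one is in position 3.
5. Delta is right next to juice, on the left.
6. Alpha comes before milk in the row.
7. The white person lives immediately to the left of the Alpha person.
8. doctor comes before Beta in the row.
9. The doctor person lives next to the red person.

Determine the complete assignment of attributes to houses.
Solution:

House | Team | Drink | Color | Profession
-----------------------------------------
  1   | Delta | tea | white | doctor
  2   | Alpha | juice | red | teacher
  3   | Beta | milk | green | lawyer
  4   | Gamma | coffee | blue | engineer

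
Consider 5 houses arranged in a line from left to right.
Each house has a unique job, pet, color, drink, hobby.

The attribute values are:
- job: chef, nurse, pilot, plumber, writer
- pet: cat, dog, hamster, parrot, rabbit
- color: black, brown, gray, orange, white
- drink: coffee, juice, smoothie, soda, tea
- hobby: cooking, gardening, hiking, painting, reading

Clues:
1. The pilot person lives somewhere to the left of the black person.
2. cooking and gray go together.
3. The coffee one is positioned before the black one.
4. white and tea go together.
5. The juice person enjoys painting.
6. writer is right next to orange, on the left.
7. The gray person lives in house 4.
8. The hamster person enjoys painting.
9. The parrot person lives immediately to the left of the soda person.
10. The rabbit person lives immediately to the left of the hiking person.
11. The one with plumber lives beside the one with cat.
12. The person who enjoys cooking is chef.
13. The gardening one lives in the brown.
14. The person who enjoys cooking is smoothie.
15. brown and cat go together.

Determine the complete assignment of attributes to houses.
Solution:

House | Job | Pet | Color | Drink | Hobby
-----------------------------------------
  1   | writer | rabbit | white | tea | reading
  2   | plumber | parrot | orange | coffee | hiking
  3   | pilot | cat | brown | soda | gardening
  4   | chef | dog | gray | smoothie | cooking
  5   | nurse | hamster | black | juice | painting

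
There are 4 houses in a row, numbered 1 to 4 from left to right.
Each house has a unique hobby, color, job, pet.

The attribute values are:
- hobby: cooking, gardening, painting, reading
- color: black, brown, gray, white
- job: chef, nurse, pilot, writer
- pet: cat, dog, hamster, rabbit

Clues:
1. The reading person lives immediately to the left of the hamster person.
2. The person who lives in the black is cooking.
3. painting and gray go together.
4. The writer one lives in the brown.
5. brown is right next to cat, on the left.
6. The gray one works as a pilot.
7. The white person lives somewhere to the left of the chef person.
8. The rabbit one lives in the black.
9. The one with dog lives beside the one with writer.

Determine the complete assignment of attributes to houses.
Solution:

House | Hobby | Color | Job | Pet
---------------------------------
  1   | reading | white | nurse | dog
  2   | gardening | brown | writer | hamster
  3   | painting | gray | pilot | cat
  4   | cooking | black | chef | rabbit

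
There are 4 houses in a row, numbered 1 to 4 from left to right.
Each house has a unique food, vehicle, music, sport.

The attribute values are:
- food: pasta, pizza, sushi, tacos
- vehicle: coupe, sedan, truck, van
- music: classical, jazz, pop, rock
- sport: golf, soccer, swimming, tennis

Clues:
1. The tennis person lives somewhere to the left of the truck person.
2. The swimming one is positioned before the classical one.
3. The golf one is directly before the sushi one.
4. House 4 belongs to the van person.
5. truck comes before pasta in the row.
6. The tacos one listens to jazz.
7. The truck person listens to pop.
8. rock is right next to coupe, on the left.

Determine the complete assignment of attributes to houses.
Solution:

House | Food | Vehicle | Music | Sport
--------------------------------------
  1   | pizza | sedan | rock | tennis
  2   | tacos | coupe | jazz | golf
  3   | sushi | truck | pop | swimming
  4   | pasta | van | classical | soccer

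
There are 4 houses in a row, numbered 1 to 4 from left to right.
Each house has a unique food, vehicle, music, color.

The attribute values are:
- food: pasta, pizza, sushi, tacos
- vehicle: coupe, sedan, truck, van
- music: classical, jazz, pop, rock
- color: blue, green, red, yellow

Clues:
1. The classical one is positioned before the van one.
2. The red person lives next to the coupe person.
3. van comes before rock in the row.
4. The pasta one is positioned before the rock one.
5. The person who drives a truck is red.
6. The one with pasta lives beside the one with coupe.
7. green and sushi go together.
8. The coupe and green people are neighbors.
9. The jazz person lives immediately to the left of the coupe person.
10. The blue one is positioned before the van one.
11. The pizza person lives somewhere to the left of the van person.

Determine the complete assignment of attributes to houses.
Solution:

House | Food | Vehicle | Music | Color
--------------------------------------
  1   | pasta | truck | jazz | red
  2   | pizza | coupe | classical | blue
  3   | sushi | van | pop | green
  4   | tacos | sedan | rock | yellow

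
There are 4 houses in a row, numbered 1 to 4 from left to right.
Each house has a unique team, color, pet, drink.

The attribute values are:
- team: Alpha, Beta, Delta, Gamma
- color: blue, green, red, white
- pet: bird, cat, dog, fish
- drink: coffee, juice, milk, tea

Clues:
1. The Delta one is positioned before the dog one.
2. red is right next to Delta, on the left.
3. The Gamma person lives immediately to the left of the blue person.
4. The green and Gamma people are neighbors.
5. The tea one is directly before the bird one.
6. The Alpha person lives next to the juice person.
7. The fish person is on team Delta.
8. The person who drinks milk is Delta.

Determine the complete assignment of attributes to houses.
Solution:

House | Team | Color | Pet | Drink
----------------------------------
  1   | Alpha | green | cat | tea
  2   | Gamma | red | bird | juice
  3   | Delta | blue | fish | milk
  4   | Beta | white | dog | coffee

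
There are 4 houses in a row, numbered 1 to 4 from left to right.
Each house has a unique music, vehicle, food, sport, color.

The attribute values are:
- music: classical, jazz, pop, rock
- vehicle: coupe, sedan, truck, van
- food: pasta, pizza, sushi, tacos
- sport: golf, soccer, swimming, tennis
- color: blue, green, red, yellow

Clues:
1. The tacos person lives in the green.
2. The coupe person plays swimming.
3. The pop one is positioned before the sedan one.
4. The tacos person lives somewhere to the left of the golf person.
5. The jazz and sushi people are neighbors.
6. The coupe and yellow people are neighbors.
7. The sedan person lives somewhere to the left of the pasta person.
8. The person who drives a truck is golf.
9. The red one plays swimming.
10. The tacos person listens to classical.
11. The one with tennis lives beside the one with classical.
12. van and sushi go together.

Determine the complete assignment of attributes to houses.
Solution:

House | Music | Vehicle | Food | Sport | Color
----------------------------------------------
  1   | jazz | coupe | pizza | swimming | red
  2   | pop | van | sushi | tennis | yellow
  3   | classical | sedan | tacos | soccer | green
  4   | rock | truck | pasta | golf | blue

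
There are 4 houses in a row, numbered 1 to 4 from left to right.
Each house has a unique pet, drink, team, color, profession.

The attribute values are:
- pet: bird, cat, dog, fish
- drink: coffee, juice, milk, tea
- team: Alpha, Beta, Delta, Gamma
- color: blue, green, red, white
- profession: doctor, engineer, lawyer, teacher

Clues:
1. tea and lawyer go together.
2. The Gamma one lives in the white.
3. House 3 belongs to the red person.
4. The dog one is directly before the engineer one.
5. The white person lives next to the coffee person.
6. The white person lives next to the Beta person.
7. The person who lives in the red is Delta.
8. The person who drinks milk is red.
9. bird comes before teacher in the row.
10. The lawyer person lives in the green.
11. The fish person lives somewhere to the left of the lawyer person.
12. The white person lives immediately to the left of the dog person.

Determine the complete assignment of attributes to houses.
Solution:

House | Pet | Drink | Team | Color | Profession
-----------------------------------------------
  1   | bird | juice | Gamma | white | doctor
  2   | dog | coffee | Beta | blue | teacher
  3   | fish | milk | Delta | red | engineer
  4   | cat | tea | Alpha | green | lawyer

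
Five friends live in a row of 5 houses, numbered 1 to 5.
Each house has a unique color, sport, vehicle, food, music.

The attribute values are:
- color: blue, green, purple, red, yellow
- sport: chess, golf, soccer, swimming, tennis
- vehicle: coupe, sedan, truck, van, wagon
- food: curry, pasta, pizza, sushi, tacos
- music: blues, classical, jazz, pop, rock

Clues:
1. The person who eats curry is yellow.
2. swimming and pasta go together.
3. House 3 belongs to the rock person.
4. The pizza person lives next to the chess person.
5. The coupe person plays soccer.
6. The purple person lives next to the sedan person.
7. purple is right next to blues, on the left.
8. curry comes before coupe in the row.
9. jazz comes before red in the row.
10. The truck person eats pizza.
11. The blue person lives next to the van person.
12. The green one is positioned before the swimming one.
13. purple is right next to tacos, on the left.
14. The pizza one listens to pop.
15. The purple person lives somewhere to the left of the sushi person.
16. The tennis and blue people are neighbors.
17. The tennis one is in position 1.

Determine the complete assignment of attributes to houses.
Solution:

House | Color | Sport | Vehicle | Food | Music
----------------------------------------------
  1   | purple | tennis | truck | pizza | pop
  2   | blue | chess | sedan | tacos | blues
  3   | yellow | golf | van | curry | rock
  4   | green | soccer | coupe | sushi | jazz
  5   | red | swimming | wagon | pasta | classical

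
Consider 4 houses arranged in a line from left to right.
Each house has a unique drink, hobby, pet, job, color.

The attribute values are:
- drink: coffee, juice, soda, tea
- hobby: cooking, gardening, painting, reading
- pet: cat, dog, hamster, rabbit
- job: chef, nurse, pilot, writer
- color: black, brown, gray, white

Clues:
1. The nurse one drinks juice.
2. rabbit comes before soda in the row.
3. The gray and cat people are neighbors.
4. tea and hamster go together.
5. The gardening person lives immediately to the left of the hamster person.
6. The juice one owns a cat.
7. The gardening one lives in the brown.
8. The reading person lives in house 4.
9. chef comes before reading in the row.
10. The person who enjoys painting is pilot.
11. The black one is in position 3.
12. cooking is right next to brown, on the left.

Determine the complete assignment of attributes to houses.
Solution:

House | Drink | Hobby | Pet | Job | Color
-----------------------------------------
  1   | coffee | cooking | rabbit | chef | gray
  2   | juice | gardening | cat | nurse | brown
  3   | tea | painting | hamster | pilot | black
  4   | soda | reading | dog | writer | white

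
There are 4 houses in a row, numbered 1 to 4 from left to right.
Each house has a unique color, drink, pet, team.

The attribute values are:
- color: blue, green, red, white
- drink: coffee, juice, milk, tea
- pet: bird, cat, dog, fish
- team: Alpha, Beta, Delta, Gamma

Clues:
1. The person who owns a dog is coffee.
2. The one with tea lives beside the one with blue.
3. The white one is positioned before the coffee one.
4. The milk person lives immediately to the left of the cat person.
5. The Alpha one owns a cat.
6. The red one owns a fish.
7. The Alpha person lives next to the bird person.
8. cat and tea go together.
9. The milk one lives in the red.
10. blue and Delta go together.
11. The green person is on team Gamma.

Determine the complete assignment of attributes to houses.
Solution:

House | Color | Drink | Pet | Team
----------------------------------
  1   | red | milk | fish | Beta
  2   | white | tea | cat | Alpha
  3   | blue | juice | bird | Delta
  4   | green | coffee | dog | Gamma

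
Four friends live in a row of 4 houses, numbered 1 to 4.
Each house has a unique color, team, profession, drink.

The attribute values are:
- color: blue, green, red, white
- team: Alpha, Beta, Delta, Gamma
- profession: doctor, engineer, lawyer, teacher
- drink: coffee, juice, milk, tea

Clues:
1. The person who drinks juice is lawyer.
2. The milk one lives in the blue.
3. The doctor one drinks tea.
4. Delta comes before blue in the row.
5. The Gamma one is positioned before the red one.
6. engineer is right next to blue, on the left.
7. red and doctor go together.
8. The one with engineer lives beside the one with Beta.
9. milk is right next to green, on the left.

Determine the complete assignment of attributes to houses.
Solution:

House | Color | Team | Profession | Drink
-----------------------------------------
  1   | white | Delta | engineer | coffee
  2   | blue | Beta | teacher | milk
  3   | green | Gamma | lawyer | juice
  4   | red | Alpha | doctor | tea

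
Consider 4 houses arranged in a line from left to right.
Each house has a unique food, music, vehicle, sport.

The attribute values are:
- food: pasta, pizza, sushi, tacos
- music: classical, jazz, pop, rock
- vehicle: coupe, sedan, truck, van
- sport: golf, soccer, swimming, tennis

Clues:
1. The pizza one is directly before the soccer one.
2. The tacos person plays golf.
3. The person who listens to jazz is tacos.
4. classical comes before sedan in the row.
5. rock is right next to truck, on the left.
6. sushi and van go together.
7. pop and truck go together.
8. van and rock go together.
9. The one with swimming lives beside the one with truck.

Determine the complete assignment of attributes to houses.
Solution:

House | Food | Music | Vehicle | Sport
--------------------------------------
  1   | sushi | rock | van | swimming
  2   | pizza | pop | truck | tennis
  3   | pasta | classical | coupe | soccer
  4   | tacos | jazz | sedan | golf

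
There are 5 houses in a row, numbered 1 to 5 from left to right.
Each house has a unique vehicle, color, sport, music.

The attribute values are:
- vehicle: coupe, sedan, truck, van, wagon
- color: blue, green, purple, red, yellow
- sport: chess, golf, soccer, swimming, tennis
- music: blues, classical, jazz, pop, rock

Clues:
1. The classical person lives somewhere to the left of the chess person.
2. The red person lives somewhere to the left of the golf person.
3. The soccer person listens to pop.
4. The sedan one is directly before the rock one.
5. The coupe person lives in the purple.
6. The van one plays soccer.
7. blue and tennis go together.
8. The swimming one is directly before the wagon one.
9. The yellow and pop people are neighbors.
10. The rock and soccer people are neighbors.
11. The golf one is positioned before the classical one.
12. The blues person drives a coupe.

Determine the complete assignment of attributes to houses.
Solution:

House | Vehicle | Color | Sport | Music
---------------------------------------
  1   | sedan | red | swimming | jazz
  2   | wagon | yellow | golf | rock
  3   | van | green | soccer | pop
  4   | truck | blue | tennis | classical
  5   | coupe | purple | chess | blues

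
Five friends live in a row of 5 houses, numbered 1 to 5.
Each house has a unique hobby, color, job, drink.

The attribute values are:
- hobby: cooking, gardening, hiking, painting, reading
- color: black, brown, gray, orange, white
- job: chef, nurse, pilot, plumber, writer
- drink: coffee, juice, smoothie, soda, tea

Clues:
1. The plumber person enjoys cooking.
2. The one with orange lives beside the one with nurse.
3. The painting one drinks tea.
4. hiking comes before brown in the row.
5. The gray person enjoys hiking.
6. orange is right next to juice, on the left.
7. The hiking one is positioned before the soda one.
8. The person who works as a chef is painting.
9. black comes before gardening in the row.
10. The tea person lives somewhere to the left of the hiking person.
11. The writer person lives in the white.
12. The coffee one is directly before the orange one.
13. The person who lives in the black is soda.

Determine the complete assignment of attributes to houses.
Solution:

House | Hobby | Color | Job | Drink
-----------------------------------
  1   | reading | white | writer | coffee
  2   | painting | orange | chef | tea
  3   | hiking | gray | nurse | juice
  4   | cooking | black | plumber | soda
  5   | gardening | brown | pilot | smoothie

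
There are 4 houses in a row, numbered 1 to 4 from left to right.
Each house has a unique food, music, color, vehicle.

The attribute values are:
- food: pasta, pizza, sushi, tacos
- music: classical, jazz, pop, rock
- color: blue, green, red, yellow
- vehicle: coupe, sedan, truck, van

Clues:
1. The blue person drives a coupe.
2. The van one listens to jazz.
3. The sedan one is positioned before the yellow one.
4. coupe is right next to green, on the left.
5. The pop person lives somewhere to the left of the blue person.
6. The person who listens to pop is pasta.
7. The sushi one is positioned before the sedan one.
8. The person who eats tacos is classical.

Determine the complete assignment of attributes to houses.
Solution:

House | Food | Music | Color | Vehicle
--------------------------------------
  1   | pasta | pop | red | truck
  2   | sushi | rock | blue | coupe
  3   | tacos | classical | green | sedan
  4   | pizza | jazz | yellow | van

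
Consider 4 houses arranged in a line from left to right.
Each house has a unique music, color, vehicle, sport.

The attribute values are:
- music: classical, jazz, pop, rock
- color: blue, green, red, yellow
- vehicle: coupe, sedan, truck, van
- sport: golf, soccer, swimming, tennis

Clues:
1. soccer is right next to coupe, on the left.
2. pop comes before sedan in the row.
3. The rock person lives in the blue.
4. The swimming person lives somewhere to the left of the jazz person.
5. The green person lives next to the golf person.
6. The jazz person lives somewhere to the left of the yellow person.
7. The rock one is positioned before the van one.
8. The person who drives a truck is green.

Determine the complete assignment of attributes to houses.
Solution:

House | Music | Color | Vehicle | Sport
---------------------------------------
  1   | pop | green | truck | swimming
  2   | rock | blue | sedan | golf
  3   | jazz | red | van | soccer
  4   | classical | yellow | coupe | tennis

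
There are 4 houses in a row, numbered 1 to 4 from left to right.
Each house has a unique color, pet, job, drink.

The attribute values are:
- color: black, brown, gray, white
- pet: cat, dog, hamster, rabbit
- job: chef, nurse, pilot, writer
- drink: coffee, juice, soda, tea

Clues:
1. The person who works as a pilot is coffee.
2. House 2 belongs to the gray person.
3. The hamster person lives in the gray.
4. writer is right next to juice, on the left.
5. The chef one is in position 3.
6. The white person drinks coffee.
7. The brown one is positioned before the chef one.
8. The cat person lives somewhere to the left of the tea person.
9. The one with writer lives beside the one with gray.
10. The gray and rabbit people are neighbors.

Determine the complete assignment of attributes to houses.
Solution:

House | Color | Pet | Job | Drink
---------------------------------
  1   | brown | cat | writer | soda
  2   | gray | hamster | nurse | juice
  3   | black | rabbit | chef | tea
  4   | white | dog | pilot | coffee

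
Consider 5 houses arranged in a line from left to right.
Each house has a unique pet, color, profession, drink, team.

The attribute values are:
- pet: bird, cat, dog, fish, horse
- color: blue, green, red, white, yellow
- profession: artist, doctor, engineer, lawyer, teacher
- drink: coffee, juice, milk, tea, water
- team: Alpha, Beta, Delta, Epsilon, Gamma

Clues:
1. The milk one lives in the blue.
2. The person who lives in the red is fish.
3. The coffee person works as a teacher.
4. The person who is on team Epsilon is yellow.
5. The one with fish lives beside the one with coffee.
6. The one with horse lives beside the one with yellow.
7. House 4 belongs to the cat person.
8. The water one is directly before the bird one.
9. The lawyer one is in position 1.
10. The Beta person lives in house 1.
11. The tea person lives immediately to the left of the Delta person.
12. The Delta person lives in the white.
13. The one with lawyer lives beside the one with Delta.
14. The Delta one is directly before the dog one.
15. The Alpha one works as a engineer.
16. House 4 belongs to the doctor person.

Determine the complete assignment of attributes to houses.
Solution:

House | Pet | Color | Profession | Drink | Team
-----------------------------------------------
  1   | fish | red | lawyer | tea | Beta
  2   | horse | white | teacher | coffee | Delta
  3   | dog | yellow | artist | juice | Epsilon
  4   | cat | green | doctor | water | Gamma
  5   | bird | blue | engineer | milk | Alpha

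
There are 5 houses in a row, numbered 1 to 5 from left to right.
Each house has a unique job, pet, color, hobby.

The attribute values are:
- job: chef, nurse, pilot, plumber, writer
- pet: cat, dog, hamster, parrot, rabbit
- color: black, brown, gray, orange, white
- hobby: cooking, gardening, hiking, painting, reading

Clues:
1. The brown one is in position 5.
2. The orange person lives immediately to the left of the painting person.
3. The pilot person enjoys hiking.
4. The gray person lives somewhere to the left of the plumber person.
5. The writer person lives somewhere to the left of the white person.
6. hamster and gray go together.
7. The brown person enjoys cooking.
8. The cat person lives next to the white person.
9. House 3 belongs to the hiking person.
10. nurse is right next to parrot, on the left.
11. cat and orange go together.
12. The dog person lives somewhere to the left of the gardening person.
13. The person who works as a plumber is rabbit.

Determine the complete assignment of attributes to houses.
Solution:

House | Job | Pet | Color | Hobby
---------------------------------
  1   | writer | cat | orange | reading
  2   | nurse | dog | white | painting
  3   | pilot | parrot | black | hiking
  4   | chef | hamster | gray | gardening
  5   | plumber | rabbit | brown | cooking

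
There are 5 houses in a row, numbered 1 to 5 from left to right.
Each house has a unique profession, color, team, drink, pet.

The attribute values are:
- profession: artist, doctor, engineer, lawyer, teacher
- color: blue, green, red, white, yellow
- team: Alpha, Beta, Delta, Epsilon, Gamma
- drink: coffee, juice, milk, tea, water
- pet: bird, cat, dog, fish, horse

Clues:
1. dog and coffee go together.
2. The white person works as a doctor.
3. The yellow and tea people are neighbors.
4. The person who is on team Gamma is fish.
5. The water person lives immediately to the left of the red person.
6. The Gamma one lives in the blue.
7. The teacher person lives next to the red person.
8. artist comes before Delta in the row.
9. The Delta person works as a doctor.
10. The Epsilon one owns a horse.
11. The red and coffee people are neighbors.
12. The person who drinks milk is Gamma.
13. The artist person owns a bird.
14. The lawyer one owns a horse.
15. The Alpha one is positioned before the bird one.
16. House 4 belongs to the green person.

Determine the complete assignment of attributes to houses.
Solution:

House | Profession | Color | Team | Drink | Pet
-----------------------------------------------
  1   | teacher | yellow | Alpha | water | cat
  2   | artist | red | Beta | tea | bird
  3   | doctor | white | Delta | coffee | dog
  4   | lawyer | green | Epsilon | juice | horse
  5   | engineer | blue | Gamma | milk | fish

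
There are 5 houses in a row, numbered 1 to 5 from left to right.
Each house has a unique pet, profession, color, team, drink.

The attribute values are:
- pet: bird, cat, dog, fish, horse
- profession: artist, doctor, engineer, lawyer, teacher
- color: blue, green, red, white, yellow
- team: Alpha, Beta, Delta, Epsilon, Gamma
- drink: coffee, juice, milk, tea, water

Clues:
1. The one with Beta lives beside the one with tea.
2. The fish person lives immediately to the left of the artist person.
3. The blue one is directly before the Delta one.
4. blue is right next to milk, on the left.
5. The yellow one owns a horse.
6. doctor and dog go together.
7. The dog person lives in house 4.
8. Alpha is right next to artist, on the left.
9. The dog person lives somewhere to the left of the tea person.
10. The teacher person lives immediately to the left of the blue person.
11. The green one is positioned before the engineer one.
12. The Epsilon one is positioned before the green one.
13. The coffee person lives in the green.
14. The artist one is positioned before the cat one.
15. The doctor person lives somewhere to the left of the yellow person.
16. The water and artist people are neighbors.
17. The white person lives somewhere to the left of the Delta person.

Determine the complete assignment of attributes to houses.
Solution:

House | Pet | Profession | Color | Team | Drink
-----------------------------------------------
  1   | fish | teacher | white | Alpha | water
  2   | bird | artist | blue | Epsilon | juice
  3   | cat | lawyer | red | Delta | milk
  4   | dog | doctor | green | Beta | coffee
  5   | horse | engineer | yellow | Gamma | tea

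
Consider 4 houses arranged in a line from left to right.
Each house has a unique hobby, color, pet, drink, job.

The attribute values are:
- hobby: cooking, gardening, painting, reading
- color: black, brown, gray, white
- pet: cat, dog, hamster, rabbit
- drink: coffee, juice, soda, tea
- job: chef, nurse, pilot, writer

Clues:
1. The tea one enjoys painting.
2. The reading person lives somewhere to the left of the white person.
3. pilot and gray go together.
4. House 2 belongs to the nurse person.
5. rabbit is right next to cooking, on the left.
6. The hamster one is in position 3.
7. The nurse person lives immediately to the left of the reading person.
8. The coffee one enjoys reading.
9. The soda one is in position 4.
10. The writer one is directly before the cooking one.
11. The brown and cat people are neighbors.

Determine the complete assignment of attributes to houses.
Solution:

House | Hobby | Color | Pet | Drink | Job
-----------------------------------------
  1   | painting | brown | rabbit | tea | writer
  2   | cooking | black | cat | juice | nurse
  3   | reading | gray | hamster | coffee | pilot
  4   | gardening | white | dog | soda | chef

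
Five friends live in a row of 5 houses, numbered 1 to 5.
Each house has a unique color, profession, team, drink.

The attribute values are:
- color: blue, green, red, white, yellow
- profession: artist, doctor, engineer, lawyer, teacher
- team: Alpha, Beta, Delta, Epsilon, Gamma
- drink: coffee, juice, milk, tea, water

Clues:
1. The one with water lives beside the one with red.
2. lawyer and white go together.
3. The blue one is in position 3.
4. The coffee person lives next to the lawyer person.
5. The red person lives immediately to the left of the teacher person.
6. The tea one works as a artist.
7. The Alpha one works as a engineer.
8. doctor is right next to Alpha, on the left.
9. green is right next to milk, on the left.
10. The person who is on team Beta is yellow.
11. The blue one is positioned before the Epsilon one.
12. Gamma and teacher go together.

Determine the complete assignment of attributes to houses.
Solution:

House | Color | Profession | Team | Drink
-----------------------------------------
  1   | green | doctor | Delta | water
  2   | red | engineer | Alpha | milk
  3   | blue | teacher | Gamma | coffee
  4   | white | lawyer | Epsilon | juice
  5   | yellow | artist | Beta | tea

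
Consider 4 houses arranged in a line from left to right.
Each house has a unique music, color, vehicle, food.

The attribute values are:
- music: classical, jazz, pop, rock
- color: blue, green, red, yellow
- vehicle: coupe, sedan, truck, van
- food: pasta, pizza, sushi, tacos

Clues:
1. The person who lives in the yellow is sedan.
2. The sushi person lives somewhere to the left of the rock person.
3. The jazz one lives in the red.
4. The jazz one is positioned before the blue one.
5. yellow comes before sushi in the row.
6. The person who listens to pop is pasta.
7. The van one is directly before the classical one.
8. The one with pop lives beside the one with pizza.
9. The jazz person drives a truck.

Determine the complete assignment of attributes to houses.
Solution:

House | Music | Color | Vehicle | Food
--------------------------------------
  1   | pop | green | van | pasta
  2   | classical | yellow | sedan | pizza
  3   | jazz | red | truck | sushi
  4   | rock | blue | coupe | tacos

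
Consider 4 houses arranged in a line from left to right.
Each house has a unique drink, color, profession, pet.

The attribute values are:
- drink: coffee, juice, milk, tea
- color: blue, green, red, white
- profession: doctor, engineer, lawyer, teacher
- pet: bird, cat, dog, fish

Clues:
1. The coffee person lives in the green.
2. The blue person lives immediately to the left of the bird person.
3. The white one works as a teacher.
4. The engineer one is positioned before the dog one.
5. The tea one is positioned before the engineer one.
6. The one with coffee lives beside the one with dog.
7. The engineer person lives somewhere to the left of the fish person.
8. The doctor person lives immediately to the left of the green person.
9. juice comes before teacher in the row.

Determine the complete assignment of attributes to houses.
Solution:

House | Drink | Color | Profession | Pet
----------------------------------------
  1   | tea | blue | doctor | cat
  2   | coffee | green | engineer | bird
  3   | juice | red | lawyer | dog
  4   | milk | white | teacher | fish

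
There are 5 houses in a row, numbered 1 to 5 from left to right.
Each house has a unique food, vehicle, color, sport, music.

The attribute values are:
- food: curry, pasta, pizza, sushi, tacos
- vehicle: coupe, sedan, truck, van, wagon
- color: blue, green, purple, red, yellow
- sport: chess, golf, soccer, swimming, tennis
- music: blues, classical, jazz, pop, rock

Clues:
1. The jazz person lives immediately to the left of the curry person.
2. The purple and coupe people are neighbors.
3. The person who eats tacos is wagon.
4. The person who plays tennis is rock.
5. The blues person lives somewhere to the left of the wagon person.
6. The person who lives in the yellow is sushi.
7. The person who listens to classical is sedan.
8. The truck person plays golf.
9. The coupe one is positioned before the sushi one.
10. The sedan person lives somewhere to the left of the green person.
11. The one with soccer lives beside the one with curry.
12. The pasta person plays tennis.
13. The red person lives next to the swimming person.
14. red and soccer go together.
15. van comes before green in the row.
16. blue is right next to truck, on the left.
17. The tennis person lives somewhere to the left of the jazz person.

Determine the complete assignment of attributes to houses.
Solution:

House | Food | Vehicle | Color | Sport | Music
----------------------------------------------
  1   | pasta | van | purple | tennis | rock
  2   | pizza | coupe | red | soccer | jazz
  3   | curry | sedan | blue | swimming | classical
  4   | sushi | truck | yellow | golf | blues
  5   | tacos | wagon | green | chess | pop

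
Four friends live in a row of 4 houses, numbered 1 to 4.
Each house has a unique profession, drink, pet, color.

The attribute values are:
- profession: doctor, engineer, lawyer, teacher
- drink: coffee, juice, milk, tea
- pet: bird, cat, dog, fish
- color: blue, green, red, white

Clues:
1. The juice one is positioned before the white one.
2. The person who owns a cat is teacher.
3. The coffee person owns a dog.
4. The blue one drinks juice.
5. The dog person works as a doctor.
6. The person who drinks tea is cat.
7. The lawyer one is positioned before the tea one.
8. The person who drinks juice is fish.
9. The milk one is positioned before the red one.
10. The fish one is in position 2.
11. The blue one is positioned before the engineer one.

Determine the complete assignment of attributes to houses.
Solution:

House | Profession | Drink | Pet | Color
----------------------------------------
  1   | doctor | coffee | dog | green
  2   | lawyer | juice | fish | blue
  3   | engineer | milk | bird | white
  4   | teacher | tea | cat | red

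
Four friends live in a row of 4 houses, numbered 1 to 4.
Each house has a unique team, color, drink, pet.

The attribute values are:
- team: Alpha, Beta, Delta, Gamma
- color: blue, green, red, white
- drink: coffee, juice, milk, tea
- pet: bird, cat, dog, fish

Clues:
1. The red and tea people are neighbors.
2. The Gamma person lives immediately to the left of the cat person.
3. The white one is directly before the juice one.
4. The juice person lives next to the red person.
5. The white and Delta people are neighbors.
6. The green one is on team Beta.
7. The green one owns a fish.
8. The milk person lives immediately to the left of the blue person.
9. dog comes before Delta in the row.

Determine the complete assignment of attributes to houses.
Solution:

House | Team | Color | Drink | Pet
----------------------------------
  1   | Gamma | white | milk | dog
  2   | Delta | blue | juice | cat
  3   | Alpha | red | coffee | bird
  4   | Beta | green | tea | fish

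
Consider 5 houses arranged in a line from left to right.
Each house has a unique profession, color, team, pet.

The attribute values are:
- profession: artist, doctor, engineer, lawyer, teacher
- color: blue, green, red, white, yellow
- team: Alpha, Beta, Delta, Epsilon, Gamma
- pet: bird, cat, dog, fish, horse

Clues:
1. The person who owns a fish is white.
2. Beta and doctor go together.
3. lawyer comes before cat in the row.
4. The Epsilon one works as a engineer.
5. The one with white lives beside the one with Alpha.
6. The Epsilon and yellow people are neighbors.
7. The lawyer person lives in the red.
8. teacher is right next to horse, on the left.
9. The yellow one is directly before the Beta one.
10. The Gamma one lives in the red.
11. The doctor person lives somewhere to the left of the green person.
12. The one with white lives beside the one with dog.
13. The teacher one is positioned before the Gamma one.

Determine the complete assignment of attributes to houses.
Solution:

House | Profession | Color | Team | Pet
---------------------------------------
  1   | engineer | white | Epsilon | fish
  2   | teacher | yellow | Alpha | dog
  3   | doctor | blue | Beta | horse
  4   | lawyer | red | Gamma | bird
  5   | artist | green | Delta | cat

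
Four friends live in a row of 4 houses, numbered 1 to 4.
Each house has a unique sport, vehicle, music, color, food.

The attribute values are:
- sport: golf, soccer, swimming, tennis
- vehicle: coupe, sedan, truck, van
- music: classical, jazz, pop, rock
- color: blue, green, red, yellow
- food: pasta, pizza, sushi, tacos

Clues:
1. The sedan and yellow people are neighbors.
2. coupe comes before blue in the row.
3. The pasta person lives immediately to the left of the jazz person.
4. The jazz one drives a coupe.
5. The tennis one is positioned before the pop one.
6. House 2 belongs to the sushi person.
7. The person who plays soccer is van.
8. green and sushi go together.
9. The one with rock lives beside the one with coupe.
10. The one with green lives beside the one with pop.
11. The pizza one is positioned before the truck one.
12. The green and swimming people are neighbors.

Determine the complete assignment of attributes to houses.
Solution:

House | Sport | Vehicle | Music | Color | Food
----------------------------------------------
  1   | soccer | van | rock | red | pasta
  2   | tennis | coupe | jazz | green | sushi
  3   | swimming | sedan | pop | blue | pizza
  4   | golf | truck | classical | yellow | tacos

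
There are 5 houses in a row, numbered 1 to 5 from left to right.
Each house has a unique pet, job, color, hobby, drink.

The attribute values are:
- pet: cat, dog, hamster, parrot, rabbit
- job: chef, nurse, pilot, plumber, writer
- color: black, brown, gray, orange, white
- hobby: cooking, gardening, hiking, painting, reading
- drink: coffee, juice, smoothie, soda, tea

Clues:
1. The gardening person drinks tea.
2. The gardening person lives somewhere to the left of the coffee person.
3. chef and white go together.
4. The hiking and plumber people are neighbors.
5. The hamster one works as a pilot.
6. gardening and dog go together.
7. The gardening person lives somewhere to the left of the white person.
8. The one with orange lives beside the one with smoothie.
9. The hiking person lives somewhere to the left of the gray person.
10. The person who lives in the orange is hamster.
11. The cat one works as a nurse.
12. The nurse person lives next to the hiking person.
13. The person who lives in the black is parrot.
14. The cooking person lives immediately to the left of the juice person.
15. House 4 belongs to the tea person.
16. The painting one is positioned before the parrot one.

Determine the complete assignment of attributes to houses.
Solution:

House | Pet | Job | Color | Hobby | Drink
-----------------------------------------
  1   | hamster | pilot | orange | painting | soda
  2   | cat | nurse | brown | cooking | smoothie
  3   | parrot | writer | black | hiking | juice
  4   | dog | plumber | gray | gardening | tea
  5   | rabbit | chef | white | reading | coffee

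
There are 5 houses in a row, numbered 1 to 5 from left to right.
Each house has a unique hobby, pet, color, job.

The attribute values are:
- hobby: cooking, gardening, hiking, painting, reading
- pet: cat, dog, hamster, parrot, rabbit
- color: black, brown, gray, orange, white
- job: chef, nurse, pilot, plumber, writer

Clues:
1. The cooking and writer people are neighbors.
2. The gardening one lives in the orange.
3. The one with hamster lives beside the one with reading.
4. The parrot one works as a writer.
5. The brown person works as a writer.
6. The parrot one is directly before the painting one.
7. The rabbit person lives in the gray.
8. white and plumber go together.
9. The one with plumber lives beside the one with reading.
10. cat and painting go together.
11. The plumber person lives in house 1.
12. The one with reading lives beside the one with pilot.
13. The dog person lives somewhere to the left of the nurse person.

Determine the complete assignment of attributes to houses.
Solution:

House | Hobby | Pet | Color | Job
---------------------------------
  1   | cooking | hamster | white | plumber
  2   | reading | parrot | brown | writer
  3   | painting | cat | black | pilot
  4   | gardening | dog | orange | chef
  5   | hiking | rabbit | gray | nurse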